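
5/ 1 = 5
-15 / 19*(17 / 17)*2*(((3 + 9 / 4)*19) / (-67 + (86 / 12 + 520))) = -945 / 2761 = -0.34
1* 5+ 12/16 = 23/4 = 5.75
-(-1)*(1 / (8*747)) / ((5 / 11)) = 11 / 29880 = 0.00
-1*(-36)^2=-1296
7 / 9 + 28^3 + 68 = 198187 / 9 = 22020.78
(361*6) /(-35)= -61.89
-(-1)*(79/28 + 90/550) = 4597/1540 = 2.99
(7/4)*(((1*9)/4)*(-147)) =-9261/16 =-578.81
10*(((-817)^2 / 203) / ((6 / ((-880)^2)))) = 2584517408000 / 609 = 4243870949.10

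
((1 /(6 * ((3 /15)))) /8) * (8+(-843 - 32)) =-1445 /16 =-90.31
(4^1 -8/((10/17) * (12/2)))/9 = 26/135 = 0.19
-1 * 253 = -253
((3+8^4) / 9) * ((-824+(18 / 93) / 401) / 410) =-20993311331 / 22935195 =-915.33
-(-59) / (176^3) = 59 / 5451776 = 0.00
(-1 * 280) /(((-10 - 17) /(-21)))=-1960 /9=-217.78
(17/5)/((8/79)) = 1343/40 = 33.58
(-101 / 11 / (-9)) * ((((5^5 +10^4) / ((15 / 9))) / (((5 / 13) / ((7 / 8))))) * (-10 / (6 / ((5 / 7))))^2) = 20515625 / 792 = 25903.57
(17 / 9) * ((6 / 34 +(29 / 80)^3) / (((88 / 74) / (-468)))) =-938244853 / 5632000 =-166.59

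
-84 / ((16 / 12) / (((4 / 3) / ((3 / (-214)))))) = 5992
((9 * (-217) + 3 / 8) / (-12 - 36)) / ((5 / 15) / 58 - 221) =-453009 / 2460992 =-0.18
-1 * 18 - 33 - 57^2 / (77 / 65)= -215112 / 77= -2793.66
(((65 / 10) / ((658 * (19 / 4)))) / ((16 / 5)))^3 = 274625 / 1000480076804096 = 0.00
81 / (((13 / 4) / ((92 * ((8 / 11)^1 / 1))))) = 238464 / 143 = 1667.58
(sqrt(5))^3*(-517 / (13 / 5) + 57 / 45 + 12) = -36188*sqrt(5) / 39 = -2074.84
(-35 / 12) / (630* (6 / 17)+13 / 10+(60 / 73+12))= -217175 / 17607918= -0.01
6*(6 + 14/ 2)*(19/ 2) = 741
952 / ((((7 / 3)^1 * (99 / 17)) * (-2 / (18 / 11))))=-6936 / 121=-57.32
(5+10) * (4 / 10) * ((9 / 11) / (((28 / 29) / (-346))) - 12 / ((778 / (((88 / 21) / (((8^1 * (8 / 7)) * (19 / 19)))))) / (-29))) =-105313413 / 59906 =-1757.98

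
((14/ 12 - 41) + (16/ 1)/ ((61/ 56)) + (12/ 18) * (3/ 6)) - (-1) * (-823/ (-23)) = 30785/ 2806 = 10.97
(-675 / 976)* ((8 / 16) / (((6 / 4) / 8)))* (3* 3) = -16.60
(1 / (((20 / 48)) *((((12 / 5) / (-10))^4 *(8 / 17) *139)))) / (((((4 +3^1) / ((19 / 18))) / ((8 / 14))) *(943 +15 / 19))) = 479453125 / 474860304576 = 0.00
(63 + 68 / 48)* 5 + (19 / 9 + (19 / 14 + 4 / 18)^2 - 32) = 1169620 / 3969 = 294.69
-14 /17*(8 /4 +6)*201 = -22512 /17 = -1324.24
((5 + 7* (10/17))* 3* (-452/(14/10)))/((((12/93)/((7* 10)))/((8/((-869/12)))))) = 7818696000/14773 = 529255.80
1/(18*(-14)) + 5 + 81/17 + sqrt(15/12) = sqrt(5)/2 + 41815/4284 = 10.88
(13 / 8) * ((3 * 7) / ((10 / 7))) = 1911 / 80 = 23.89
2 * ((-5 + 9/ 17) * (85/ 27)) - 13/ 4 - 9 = -4363/ 108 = -40.40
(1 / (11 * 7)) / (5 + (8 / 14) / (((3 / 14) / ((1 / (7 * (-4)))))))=3 / 1133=0.00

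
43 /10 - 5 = -7 /10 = -0.70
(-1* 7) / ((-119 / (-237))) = -237 / 17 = -13.94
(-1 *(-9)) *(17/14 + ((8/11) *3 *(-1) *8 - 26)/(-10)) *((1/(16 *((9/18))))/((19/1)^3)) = 38529/42251440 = 0.00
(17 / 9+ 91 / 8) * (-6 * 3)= -238.75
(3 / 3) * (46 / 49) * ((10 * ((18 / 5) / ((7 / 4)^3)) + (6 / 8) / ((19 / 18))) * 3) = 6680097 / 319333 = 20.92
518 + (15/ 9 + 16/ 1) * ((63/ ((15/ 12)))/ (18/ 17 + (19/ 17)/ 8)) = 1027642/ 815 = 1260.91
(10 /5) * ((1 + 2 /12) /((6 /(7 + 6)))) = 91 /18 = 5.06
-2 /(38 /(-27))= 27 /19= 1.42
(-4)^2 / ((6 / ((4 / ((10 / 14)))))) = 224 / 15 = 14.93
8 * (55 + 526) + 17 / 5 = 23257 / 5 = 4651.40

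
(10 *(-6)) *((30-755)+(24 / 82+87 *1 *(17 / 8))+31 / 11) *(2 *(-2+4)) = 58126410 / 451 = 128883.39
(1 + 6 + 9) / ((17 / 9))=144 / 17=8.47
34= 34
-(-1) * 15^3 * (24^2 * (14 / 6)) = 4536000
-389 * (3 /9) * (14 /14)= -129.67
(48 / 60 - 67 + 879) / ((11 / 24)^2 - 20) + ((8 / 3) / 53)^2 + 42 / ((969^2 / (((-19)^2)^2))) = -14674367089346 / 416417381955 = -35.24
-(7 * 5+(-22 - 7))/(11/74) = -444/11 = -40.36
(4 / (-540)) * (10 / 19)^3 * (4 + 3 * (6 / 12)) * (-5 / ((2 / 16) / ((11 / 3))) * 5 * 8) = 19360000 / 555579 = 34.85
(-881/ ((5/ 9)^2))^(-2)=625/ 5092392321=0.00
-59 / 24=-2.46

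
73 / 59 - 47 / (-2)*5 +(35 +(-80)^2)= 773341 / 118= 6553.74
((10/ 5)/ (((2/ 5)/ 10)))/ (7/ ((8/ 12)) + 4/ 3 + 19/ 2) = 75/ 32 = 2.34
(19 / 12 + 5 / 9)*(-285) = -7315 / 12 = -609.58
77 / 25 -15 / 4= -67 / 100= -0.67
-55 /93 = -0.59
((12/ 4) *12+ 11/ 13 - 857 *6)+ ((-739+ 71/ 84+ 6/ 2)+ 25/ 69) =-146676091/ 25116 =-5839.95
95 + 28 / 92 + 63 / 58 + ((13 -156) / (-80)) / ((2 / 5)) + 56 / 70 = 101.66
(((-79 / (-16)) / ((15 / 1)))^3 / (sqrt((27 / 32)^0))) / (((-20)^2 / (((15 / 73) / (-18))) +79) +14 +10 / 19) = -9367741 / 9178900992000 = -0.00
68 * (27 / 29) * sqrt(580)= 3672 * sqrt(145) / 29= 1524.72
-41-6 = -47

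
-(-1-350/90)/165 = 4/135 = 0.03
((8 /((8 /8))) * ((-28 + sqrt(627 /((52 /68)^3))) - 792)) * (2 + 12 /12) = -19680 + 408 * sqrt(138567) /169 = -18781.32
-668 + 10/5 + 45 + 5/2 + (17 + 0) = -1203/2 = -601.50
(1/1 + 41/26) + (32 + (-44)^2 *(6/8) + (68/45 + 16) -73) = 1674373/1170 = 1431.09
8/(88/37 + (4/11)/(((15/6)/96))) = 0.49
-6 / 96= -1 / 16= -0.06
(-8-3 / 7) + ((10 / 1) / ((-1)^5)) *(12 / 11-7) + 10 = 4671 / 77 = 60.66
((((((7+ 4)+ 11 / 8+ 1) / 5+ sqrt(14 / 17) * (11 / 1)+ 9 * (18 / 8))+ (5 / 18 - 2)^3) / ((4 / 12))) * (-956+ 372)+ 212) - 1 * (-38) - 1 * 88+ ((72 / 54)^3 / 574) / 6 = -10828350188 / 348705 - 19272 * sqrt(238) / 17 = -48542.09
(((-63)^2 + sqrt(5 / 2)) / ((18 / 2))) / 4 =sqrt(10) / 72 + 441 / 4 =110.29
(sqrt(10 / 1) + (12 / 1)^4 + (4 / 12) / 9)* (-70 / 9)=-161304.88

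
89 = 89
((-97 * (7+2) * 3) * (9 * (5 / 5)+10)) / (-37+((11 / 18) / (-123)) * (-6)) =1345.98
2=2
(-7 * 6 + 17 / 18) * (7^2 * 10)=-20117.22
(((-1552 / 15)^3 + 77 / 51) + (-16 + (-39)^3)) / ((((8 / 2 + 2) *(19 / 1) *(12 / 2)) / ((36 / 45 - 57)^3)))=371402874392721694 / 1226390625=302842232.17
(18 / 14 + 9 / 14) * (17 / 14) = 459 / 196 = 2.34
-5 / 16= -0.31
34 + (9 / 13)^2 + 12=7855 / 169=46.48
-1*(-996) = 996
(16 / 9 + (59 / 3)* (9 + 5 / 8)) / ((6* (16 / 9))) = 13757 / 768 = 17.91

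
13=13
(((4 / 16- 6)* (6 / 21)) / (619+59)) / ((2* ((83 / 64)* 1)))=-184 / 196959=-0.00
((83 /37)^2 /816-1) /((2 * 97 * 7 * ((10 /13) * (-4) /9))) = 8659677 /4045405952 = 0.00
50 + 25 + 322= 397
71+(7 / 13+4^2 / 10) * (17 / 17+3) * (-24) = -8729 / 65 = -134.29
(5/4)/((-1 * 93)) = -5/372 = -0.01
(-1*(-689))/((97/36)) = 24804/97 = 255.71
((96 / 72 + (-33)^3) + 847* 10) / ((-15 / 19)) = 1565543 / 45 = 34789.84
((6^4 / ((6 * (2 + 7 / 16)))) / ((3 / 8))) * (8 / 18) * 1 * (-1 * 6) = -8192 / 13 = -630.15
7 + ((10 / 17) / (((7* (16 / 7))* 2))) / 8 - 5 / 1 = 4357 / 2176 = 2.00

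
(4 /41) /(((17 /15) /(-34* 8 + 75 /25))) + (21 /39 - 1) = -214002 /9061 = -23.62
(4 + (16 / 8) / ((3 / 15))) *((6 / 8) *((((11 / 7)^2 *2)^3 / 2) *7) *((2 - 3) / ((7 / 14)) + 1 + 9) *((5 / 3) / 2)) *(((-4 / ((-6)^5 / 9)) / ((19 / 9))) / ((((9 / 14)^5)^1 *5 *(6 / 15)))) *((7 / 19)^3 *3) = 340281436880 / 7695324729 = 44.22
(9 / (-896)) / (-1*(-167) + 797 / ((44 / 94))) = -33 / 6142528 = -0.00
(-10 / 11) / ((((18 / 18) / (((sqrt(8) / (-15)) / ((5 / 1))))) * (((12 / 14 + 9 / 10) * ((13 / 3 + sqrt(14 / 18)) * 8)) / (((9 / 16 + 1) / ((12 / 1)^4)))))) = -175 * sqrt(14) / 72720654336 + 2275 * sqrt(2) / 72720654336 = 0.00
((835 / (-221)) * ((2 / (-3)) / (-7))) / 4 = -835 / 9282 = -0.09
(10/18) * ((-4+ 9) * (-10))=-250/9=-27.78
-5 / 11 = -0.45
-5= -5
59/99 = 0.60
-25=-25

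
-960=-960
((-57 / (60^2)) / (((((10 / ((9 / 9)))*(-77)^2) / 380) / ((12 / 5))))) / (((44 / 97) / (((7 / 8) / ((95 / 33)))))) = -0.00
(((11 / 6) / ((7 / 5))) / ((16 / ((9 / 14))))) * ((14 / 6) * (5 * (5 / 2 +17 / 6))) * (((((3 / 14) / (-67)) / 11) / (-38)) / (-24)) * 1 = -25 / 23952768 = -0.00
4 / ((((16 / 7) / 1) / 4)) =7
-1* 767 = -767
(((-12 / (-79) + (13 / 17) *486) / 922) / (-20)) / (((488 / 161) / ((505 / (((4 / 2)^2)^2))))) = -4059770043 / 19336449536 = -0.21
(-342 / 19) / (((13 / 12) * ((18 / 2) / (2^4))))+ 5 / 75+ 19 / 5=-5006 / 195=-25.67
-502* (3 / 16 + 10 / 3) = -42419 / 24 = -1767.46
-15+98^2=9589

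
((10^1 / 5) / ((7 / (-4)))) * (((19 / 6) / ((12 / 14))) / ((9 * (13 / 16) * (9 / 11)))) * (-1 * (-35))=-234080 / 9477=-24.70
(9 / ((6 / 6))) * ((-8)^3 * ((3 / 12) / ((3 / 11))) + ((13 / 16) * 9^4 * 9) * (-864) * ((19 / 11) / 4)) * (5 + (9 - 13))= -3544272957 / 22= -161103316.23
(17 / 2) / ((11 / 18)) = 153 / 11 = 13.91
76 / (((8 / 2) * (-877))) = -0.02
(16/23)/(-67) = -16/1541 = -0.01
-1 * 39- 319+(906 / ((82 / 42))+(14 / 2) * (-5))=2913 / 41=71.05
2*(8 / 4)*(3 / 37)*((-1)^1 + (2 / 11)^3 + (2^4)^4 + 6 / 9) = 1046735764 / 49247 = 21254.81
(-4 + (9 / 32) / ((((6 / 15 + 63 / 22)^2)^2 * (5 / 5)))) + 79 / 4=1046614377393 / 66441248644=15.75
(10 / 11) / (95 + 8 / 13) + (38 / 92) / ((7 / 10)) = 1319865 / 2201353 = 0.60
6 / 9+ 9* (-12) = -322 / 3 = -107.33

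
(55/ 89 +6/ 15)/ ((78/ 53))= 8003/ 11570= 0.69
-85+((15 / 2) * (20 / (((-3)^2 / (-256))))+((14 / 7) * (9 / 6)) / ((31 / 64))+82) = -4263.47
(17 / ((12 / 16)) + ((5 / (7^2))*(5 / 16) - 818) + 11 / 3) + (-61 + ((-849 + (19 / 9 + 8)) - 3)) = -1694.52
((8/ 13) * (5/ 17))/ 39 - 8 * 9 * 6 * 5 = -2160.00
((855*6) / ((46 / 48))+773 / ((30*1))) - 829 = 3139369 / 690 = 4549.81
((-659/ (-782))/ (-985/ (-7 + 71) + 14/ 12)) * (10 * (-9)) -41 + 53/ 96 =-3599747983/ 102510816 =-35.12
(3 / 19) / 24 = 1 / 152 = 0.01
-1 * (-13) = 13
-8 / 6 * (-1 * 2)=8 / 3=2.67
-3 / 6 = -1 / 2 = -0.50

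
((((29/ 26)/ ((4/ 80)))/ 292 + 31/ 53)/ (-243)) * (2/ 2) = -66523/ 24444342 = -0.00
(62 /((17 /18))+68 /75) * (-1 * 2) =-169712 /1275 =-133.11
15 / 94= 0.16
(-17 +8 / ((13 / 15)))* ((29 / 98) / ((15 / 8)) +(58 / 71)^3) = -18677424596 / 3419839605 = -5.46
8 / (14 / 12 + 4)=48 / 31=1.55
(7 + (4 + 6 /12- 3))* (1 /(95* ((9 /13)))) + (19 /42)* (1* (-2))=-9283 /11970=-0.78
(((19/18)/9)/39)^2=361/39917124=0.00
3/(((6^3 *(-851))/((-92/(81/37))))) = 1/1458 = 0.00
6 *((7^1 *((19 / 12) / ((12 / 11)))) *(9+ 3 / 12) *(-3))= -54131 / 32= -1691.59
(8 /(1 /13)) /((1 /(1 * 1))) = 104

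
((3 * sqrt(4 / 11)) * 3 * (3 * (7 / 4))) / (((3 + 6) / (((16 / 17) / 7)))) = 24 * sqrt(11) / 187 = 0.43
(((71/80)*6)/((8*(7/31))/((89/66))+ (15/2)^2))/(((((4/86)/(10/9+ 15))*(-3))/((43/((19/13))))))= -136548932897/434722356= -314.11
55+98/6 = 214/3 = 71.33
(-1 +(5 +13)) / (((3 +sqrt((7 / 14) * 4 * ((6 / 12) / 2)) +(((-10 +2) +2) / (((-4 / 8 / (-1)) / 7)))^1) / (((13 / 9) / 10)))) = -1989 / 65605 - 221 * sqrt(2) / 1180890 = -0.03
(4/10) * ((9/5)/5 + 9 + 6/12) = 493/125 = 3.94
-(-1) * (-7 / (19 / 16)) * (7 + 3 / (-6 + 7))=-58.95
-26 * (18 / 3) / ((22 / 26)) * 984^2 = -178511197.09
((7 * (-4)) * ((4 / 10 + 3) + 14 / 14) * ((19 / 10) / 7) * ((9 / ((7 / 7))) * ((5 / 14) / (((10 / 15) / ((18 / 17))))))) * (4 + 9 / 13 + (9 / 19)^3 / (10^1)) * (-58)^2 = -37707537846924 / 13961675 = -2700788.97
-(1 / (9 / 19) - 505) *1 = 4526 / 9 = 502.89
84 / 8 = 21 / 2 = 10.50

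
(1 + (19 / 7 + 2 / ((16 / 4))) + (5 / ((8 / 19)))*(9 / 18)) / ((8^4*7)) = 1137 / 3211264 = 0.00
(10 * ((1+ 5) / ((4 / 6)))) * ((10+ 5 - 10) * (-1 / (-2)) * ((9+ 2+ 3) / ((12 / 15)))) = 7875 / 2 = 3937.50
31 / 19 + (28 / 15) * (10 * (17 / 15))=19483 / 855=22.79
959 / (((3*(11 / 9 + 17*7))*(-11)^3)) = -2877 / 1440142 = -0.00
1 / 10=0.10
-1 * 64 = -64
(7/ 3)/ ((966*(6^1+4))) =1/ 4140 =0.00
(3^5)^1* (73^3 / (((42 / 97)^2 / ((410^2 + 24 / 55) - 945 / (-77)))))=84765726475967.20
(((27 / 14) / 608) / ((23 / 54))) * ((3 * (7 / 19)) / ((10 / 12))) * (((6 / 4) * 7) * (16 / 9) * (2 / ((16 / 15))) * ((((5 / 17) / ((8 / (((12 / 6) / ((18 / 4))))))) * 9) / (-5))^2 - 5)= -7538589 / 153572288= -0.05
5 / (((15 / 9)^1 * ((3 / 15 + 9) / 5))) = 75 / 46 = 1.63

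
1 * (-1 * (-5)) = 5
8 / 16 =1 / 2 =0.50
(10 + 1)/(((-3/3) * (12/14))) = -12.83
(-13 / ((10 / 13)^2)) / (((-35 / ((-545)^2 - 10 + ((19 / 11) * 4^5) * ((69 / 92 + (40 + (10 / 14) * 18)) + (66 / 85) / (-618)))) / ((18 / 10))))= 5222954374136109 / 11797362500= 442722.21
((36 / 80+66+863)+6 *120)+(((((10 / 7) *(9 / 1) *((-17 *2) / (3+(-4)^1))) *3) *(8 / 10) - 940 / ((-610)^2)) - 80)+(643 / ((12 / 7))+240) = 1263412469 / 390705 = 3233.67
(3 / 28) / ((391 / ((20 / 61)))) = 15 / 166957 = 0.00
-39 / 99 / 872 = -13 / 28776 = -0.00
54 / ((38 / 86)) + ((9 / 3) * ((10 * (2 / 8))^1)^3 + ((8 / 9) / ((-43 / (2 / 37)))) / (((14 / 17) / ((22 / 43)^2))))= 4763177322469 / 28170284184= 169.09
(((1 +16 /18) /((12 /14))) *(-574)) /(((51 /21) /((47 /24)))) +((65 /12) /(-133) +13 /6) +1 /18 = -87719803 /86184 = -1017.82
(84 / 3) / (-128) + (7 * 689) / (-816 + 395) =-157283 / 13472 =-11.67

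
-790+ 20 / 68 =-13425 / 17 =-789.71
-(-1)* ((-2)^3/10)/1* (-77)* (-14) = -4312/5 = -862.40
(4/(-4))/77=-1/77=-0.01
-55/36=-1.53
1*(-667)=-667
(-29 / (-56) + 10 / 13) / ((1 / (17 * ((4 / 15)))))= 15929 / 2730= 5.83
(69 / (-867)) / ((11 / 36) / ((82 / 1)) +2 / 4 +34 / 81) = -611064 / 7090615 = -0.09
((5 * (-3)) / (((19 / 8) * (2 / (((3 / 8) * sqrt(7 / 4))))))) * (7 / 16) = -315 * sqrt(7) / 1216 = -0.69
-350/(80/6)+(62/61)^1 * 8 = -4421/244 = -18.12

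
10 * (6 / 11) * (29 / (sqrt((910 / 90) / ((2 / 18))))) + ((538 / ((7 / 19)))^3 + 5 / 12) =1740 * sqrt(91) / 1001 + 12817073534291 / 4116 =3113963460.29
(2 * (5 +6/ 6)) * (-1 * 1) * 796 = -9552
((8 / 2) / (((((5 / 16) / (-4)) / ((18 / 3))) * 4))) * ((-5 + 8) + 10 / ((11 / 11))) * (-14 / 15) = 23296 / 25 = 931.84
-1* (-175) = 175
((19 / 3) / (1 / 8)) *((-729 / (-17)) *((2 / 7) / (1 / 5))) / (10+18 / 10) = 1846800 / 7021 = 263.04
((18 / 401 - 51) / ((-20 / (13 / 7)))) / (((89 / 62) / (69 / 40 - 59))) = -2695033887 / 14275600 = -188.79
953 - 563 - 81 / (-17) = 6711 / 17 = 394.76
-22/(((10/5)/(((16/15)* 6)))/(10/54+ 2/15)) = -15136/675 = -22.42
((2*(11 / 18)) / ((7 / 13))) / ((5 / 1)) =143 / 315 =0.45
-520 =-520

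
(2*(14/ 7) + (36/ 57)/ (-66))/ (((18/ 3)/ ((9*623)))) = 779373/ 209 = 3729.06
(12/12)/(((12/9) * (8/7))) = 21/32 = 0.66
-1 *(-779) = 779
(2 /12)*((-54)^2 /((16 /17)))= 4131 /8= 516.38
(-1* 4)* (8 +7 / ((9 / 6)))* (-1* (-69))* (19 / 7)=-66424 / 7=-9489.14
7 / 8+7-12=-33 / 8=-4.12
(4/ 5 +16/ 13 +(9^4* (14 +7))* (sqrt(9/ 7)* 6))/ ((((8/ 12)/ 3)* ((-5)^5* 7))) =-192.83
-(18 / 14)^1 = -9 / 7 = -1.29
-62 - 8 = -70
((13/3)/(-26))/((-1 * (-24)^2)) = 1/3456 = 0.00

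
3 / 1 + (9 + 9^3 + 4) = 745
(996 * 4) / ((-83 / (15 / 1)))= -720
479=479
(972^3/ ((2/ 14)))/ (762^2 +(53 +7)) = 66961566/ 6049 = 11069.86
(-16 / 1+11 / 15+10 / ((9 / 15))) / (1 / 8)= 56 / 5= 11.20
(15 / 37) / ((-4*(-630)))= 1 / 6216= 0.00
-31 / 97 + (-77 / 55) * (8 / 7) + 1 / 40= -7351 / 3880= -1.89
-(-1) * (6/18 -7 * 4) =-83/3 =-27.67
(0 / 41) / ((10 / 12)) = 0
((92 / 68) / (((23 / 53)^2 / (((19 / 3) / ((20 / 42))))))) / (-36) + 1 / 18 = -365777 / 140760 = -2.60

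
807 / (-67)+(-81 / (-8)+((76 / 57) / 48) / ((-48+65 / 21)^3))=-862880237289 / 449469128552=-1.92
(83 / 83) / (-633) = -1 / 633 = -0.00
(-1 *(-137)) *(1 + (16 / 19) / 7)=20413 / 133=153.48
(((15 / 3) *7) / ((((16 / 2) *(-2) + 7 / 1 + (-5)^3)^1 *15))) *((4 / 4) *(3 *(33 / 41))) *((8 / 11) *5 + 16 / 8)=-651 / 2747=-0.24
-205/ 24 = -8.54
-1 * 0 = 0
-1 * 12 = -12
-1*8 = -8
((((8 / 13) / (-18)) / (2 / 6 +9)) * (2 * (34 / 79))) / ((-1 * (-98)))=-0.00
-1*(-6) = 6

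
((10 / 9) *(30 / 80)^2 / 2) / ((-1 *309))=-5 / 19776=-0.00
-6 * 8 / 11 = -48 / 11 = -4.36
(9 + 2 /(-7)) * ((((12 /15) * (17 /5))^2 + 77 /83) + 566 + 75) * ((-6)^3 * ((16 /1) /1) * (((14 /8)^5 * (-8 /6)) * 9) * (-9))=-34664296829.12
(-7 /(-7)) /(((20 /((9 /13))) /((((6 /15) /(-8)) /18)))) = -0.00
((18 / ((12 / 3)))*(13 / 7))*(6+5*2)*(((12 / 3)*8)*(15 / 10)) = 44928 / 7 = 6418.29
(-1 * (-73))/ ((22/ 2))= 73/ 11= 6.64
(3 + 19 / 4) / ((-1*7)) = -31 / 28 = -1.11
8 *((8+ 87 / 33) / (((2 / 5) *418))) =1170 / 2299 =0.51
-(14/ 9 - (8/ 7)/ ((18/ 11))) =-6/ 7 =-0.86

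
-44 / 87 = -0.51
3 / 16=0.19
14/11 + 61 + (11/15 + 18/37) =387622/6105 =63.49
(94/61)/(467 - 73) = 47/12017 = 0.00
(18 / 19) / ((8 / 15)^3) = 6.24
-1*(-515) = 515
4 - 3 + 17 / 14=31 / 14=2.21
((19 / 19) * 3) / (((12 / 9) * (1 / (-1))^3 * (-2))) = 9 / 8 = 1.12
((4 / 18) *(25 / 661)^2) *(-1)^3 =-1250 / 3932289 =-0.00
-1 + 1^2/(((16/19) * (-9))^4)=-429851375/429981696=-1.00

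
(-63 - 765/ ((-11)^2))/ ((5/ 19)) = -159372/ 605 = -263.42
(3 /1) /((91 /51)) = 153 /91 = 1.68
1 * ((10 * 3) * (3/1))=90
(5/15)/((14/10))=5/21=0.24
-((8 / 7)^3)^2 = -262144 / 117649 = -2.23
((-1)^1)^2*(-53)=-53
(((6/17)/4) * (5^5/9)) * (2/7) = 3125/357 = 8.75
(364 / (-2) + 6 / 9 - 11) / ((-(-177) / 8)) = -4616 / 531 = -8.69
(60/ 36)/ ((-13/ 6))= -10/ 13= -0.77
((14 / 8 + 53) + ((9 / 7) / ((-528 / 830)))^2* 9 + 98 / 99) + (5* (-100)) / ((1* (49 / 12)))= -14609489 / 487872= -29.95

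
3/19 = 0.16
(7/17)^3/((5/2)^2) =1372/122825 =0.01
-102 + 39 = -63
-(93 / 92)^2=-8649 / 8464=-1.02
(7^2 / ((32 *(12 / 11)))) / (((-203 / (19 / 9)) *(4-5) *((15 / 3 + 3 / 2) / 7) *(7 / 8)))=1463 / 81432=0.02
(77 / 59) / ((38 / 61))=4697 / 2242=2.10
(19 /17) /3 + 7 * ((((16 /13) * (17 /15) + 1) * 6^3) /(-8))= -1499236 /3315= -452.26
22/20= 11/10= 1.10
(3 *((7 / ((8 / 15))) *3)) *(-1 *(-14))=6615 / 4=1653.75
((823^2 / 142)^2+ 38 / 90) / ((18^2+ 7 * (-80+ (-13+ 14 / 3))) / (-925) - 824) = -3819298401432785 / 138267592764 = -27622.51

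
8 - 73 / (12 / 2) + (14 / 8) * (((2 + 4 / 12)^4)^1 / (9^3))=-967343 / 236196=-4.10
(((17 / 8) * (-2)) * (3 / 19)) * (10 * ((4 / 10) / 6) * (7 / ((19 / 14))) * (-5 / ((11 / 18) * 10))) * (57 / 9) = 2499 / 209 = 11.96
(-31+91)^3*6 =1296000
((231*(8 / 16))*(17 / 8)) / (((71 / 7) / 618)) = 8494101 / 568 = 14954.40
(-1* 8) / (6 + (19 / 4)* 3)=-32 / 81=-0.40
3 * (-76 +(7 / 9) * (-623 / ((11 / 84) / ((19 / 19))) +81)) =-122537 / 11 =-11139.73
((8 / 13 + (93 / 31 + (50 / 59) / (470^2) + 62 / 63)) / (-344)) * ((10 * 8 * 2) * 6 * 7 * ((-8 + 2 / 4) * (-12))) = -589148743800 / 72855029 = -8086.59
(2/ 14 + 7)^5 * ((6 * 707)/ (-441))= -63125000000/ 352947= -178851.22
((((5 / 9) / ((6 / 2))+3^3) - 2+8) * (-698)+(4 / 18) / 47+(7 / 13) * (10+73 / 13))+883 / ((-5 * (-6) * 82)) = -4071902291399 / 175858020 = -23154.49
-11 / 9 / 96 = -11 / 864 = -0.01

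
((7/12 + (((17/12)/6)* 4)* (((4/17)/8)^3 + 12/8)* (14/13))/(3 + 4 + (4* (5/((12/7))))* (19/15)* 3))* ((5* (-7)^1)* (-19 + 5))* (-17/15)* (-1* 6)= 136.89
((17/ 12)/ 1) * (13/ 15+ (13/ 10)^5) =23355943/ 3600000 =6.49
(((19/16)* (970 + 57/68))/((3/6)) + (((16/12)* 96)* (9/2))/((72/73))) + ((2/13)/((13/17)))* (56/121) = 32147252307/11124256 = 2889.83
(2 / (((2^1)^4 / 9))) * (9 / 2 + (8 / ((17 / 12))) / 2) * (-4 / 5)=-2241 / 340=-6.59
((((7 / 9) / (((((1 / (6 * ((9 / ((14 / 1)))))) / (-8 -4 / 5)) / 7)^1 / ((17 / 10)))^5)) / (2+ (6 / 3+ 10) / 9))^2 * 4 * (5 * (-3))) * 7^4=-432335252229259498222720620029448055246728192 / 476837158203125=-906672738883096015216775000000.00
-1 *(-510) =510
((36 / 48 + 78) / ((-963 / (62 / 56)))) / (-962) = 0.00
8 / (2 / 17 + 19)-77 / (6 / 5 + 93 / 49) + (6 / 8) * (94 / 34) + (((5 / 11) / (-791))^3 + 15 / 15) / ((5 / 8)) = -20856463961808611923 / 1004497523544414900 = -20.76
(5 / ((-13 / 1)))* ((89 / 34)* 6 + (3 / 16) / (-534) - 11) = -1139115 / 629408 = -1.81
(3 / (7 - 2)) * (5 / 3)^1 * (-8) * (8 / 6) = -32 / 3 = -10.67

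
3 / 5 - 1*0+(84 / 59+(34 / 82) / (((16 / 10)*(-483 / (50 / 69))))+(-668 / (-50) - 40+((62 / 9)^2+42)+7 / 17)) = 80485315040969 / 1233455598900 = 65.25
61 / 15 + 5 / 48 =4.17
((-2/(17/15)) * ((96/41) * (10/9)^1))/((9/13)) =-41600/6273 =-6.63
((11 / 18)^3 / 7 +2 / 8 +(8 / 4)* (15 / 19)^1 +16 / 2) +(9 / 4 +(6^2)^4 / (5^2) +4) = 1303116653621 / 19391400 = 67200.75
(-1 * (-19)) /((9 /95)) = 1805 /9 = 200.56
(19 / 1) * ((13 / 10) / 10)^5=7054567 / 10000000000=0.00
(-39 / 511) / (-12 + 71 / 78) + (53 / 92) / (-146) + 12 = 976207933 / 81330760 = 12.00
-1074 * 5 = -5370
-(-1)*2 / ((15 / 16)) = 2.13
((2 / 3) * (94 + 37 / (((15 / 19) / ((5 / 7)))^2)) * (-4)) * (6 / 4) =-219244 / 441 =-497.15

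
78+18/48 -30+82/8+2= 485/8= 60.62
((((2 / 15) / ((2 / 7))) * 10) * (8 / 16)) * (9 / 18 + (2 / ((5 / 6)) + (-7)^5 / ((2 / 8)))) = -4705757 / 30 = -156858.57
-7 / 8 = -0.88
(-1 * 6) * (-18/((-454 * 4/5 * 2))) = -135/908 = -0.15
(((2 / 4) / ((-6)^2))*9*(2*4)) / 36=1 / 36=0.03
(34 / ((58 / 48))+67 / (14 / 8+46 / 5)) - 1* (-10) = 281074 / 6351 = 44.26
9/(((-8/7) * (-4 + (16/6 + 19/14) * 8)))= -0.28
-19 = -19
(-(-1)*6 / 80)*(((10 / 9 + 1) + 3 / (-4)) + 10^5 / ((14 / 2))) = 3600343 / 3360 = 1071.53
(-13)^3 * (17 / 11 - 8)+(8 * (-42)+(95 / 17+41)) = 2597659 / 187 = 13891.22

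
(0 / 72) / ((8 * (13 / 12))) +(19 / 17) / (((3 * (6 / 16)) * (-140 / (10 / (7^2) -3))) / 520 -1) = -541424 / 431953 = -1.25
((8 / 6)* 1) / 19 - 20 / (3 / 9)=-3416 / 57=-59.93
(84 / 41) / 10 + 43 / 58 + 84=1010011 / 11890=84.95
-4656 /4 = -1164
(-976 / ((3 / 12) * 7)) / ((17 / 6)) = -196.84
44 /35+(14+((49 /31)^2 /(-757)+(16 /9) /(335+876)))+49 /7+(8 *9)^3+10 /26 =192372552592805483 /515370168495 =373270.64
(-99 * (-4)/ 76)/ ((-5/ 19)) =-99/ 5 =-19.80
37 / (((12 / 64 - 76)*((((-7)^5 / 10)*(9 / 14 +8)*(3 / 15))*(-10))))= -5920 / 352401973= -0.00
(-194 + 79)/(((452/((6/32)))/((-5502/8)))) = 949095/28928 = 32.81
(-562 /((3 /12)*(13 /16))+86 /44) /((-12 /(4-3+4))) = 1317895 /1144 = 1152.01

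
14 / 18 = 7 / 9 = 0.78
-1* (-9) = 9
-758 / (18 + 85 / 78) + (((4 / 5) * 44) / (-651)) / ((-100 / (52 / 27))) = -129899411668 / 3271519125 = -39.71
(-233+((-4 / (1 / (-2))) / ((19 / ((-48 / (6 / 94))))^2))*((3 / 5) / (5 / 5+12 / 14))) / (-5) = -89537327 / 117325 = -763.16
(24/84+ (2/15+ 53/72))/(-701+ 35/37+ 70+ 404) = -0.01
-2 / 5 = -0.40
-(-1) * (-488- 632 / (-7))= -2784 / 7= -397.71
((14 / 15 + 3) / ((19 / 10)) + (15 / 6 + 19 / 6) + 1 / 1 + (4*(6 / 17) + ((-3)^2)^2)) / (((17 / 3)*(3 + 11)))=88323 / 76874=1.15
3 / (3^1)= 1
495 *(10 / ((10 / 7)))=3465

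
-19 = -19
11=11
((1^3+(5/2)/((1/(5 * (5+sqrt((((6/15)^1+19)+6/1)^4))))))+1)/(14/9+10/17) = 1243737/328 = 3791.88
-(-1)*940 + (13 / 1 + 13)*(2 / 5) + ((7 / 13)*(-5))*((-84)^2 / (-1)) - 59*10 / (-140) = 18155899 / 910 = 19951.54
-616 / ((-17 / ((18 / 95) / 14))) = 792 / 1615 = 0.49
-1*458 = -458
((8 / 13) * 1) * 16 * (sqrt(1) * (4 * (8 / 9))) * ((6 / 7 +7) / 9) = 225280 / 7371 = 30.56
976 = 976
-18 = -18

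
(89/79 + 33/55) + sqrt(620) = 682/395 + 2*sqrt(155) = 26.63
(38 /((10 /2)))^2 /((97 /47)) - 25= 7243 /2425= 2.99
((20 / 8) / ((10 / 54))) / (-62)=-27 / 124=-0.22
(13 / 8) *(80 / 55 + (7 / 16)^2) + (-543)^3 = -3606800481441 / 22528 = -160103004.33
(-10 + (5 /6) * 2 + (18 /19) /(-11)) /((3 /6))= -10558 /627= -16.84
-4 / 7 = -0.57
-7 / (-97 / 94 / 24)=15792 / 97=162.80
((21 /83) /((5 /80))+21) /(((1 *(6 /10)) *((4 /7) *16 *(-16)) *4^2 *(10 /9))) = -43659 /2719744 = -0.02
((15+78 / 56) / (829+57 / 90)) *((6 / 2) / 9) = 0.01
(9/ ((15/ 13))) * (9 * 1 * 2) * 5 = 702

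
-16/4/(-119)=4/119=0.03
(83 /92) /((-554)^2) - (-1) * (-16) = -451780269 /28236272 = -16.00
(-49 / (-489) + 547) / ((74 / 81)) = 3611682 / 6031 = 598.85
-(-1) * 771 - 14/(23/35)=17243/23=749.70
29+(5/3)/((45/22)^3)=1596223/54675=29.19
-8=-8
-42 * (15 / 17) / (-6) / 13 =105 / 221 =0.48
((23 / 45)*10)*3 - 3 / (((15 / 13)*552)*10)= 423187 / 27600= 15.33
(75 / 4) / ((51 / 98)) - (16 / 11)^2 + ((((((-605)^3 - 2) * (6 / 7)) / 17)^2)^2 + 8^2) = 754197136274425135286073605595622576433 / 48529208882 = 15541096870304944924654700000.00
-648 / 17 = -38.12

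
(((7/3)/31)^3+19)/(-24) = -7641563/9652284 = -0.79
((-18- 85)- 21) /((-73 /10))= 1240 /73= 16.99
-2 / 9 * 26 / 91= -4 / 63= -0.06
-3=-3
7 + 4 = 11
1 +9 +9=19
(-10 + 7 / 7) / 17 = -0.53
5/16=0.31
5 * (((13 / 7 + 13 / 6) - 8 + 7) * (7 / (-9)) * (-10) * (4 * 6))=2822.22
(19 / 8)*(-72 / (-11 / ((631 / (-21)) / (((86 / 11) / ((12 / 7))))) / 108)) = -23306616 / 2107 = -11061.52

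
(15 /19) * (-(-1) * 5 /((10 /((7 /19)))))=105 /722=0.15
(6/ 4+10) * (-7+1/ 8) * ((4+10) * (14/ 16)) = -61985/ 64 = -968.52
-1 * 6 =-6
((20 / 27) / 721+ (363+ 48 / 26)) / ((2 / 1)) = 182.42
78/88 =39/44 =0.89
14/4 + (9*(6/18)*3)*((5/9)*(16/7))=209/14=14.93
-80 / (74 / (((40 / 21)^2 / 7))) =-64000 / 114219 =-0.56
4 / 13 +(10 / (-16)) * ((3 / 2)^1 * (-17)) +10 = 5459 / 208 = 26.25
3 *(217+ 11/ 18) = 3917/ 6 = 652.83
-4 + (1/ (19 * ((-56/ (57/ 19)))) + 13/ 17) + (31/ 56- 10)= -114719/ 9044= -12.68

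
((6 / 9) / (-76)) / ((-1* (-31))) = -1 / 3534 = -0.00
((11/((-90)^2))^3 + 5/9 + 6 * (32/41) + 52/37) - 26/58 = 144851448586554683/23379683913000000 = 6.20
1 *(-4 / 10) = -2 / 5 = -0.40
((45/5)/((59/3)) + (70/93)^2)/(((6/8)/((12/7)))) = 8361968/3572037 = 2.34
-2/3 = -0.67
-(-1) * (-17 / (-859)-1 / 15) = -604 / 12885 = -0.05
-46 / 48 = -23 / 24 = -0.96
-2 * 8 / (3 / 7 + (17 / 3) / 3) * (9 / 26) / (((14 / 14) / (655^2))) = -973028700 / 949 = -1025320.02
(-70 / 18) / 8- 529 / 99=-513 / 88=-5.83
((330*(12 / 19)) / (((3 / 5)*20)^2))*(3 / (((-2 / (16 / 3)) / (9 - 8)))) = -220 / 19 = -11.58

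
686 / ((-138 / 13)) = -4459 / 69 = -64.62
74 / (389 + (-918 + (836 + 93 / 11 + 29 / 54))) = 43956 / 187699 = 0.23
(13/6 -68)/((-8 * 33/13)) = 5135/1584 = 3.24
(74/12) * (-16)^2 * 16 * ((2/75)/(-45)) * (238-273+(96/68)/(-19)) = 525.00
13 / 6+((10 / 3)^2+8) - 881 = -15475 / 18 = -859.72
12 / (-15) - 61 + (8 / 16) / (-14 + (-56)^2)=-1929391 / 31220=-61.80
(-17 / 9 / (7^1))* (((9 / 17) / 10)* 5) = -1 / 14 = -0.07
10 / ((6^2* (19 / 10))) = 25 / 171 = 0.15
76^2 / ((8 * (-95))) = -38 / 5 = -7.60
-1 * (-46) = 46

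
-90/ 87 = -30/ 29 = -1.03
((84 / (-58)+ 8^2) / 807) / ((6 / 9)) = 907 / 7801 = 0.12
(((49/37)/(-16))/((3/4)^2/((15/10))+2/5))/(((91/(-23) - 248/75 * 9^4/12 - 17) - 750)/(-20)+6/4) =-704375/860309644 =-0.00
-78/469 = -0.17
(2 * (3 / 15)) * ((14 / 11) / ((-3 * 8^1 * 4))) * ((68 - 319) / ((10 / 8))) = 1757 / 1650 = 1.06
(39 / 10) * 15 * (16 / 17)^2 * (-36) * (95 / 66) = -8536320 / 3179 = -2685.22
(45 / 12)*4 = 15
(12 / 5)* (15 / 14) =18 / 7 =2.57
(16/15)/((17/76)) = 1216/255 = 4.77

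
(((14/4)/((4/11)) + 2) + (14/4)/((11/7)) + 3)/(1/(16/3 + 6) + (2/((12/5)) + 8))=1.89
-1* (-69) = 69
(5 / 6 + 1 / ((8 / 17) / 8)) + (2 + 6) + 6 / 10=793 / 30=26.43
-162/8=-81/4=-20.25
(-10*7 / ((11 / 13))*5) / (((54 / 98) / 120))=-8918000 / 99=-90080.81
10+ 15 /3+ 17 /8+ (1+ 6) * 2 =31.12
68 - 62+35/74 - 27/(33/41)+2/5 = -108557/4070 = -26.67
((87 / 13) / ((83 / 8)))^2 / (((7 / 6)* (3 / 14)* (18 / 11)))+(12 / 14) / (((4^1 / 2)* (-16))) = 129129613 / 130394992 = 0.99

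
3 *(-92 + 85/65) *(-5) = 17685/13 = 1360.38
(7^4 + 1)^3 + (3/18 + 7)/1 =83151532891/6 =13858588815.17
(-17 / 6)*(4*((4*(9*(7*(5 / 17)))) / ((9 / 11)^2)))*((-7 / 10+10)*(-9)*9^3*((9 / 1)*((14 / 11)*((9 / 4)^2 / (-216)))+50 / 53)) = 51676317.82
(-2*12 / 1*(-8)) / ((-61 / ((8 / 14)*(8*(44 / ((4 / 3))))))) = -202752 / 427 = -474.83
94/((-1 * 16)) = -47/8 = -5.88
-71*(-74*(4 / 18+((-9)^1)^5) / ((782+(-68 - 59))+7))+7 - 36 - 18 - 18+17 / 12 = -5585118671 / 11916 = -468707.51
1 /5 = 0.20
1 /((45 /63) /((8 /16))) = 0.70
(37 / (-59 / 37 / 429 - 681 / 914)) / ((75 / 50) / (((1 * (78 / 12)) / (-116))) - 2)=317195931 / 184678463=1.72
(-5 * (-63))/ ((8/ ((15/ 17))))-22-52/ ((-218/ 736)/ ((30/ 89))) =94886713/ 1319336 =71.92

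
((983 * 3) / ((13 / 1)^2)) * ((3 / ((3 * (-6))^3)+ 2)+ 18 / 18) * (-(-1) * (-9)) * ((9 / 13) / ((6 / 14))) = -40123111 / 52728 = -760.95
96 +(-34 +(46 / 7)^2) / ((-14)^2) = 461217 / 4802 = 96.05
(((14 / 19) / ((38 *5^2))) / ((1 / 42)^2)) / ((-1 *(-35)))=1764 / 45125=0.04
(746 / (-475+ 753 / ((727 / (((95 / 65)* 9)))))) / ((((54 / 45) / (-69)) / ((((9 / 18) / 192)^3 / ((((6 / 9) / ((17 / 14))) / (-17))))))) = -0.00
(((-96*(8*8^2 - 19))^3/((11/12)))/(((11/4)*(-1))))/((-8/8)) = -5088569310314496/121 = -42054291820780.96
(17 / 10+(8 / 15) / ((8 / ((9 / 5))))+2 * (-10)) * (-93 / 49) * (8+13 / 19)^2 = 92060793 / 35378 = 2602.20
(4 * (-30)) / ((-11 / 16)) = 174.55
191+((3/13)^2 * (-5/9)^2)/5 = 290516/1521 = 191.00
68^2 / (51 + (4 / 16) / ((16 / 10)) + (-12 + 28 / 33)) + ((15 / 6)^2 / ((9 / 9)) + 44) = 1648413 / 9940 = 165.84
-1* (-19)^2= -361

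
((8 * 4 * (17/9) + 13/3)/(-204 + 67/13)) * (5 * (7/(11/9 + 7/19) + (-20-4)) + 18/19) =115189087/3643440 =31.62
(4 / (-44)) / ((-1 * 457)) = 1 / 5027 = 0.00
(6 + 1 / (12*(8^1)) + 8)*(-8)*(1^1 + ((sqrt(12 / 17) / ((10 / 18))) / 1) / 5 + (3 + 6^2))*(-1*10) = 807*sqrt(51) / 17 + 134500 / 3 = 45172.34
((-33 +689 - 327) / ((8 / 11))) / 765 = 3619 / 6120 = 0.59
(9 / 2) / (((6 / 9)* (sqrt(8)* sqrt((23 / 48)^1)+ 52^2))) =109512 / 43869673- 27* sqrt(138) / 175478692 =0.00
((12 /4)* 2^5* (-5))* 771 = -370080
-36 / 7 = -5.14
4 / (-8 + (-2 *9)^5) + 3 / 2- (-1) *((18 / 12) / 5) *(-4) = 0.30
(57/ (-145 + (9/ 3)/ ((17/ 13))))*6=-2907/ 1213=-2.40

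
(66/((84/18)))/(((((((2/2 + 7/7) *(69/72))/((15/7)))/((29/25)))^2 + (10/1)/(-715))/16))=246883583232/633413921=389.77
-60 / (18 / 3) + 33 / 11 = -7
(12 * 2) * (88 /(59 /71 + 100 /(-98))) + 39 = -7321947 /659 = -11110.69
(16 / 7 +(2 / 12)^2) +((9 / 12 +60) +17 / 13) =52720 / 819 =64.37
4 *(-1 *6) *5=-120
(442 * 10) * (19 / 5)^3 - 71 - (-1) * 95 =6063956 / 25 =242558.24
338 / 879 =0.38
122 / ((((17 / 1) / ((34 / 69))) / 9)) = 732 / 23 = 31.83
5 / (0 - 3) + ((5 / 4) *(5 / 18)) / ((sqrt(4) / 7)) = -65 / 144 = -0.45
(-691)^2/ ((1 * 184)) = 477481/ 184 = 2595.01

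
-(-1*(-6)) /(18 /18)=-6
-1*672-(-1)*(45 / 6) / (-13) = -17487 / 26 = -672.58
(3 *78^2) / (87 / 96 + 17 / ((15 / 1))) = 8948.89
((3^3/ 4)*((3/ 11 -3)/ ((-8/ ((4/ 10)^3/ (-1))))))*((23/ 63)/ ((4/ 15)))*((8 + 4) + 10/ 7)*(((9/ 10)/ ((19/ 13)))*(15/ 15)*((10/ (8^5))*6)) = -10244637/ 3355770880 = -0.00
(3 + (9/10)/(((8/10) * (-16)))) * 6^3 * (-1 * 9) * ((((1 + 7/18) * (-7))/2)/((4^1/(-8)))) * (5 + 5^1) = -553710.94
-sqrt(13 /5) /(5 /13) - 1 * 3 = -7.19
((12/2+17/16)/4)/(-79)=-113/5056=-0.02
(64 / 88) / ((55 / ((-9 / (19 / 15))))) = -216 / 2299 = -0.09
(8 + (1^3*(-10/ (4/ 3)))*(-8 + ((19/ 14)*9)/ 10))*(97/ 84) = 319615/ 4704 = 67.95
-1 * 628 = -628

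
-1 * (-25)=25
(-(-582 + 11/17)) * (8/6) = 775.14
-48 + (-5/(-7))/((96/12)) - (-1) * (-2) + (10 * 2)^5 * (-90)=-16128002795/56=-288000049.91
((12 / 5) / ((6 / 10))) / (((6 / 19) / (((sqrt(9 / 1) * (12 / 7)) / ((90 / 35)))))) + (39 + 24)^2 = 11983 / 3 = 3994.33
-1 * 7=-7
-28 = -28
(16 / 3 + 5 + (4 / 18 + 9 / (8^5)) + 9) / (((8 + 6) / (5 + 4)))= 12.57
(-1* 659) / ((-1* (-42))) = -659 / 42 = -15.69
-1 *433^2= -187489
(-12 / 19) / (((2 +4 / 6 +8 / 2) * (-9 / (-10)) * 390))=-1 / 3705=-0.00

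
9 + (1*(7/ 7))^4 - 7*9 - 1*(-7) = -46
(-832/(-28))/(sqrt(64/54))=78 * sqrt(6)/7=27.29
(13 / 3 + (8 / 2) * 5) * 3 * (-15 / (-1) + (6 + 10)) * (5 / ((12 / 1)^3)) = 11315 / 1728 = 6.55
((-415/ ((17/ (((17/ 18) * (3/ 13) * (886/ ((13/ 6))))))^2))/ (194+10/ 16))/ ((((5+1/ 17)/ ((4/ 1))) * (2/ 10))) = -443051742400/ 1912187511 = -231.70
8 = 8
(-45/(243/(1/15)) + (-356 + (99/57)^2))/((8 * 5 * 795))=-2580487/232465950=-0.01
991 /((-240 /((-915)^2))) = -55312665 /16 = -3457041.56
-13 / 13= -1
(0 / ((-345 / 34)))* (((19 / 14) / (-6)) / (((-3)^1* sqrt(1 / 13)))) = 0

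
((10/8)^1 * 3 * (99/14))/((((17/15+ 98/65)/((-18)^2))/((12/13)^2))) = 25981560/9373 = 2771.96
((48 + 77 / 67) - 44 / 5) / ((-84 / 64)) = -30896 / 1005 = -30.74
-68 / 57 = -1.19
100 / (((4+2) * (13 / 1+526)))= 50 / 1617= 0.03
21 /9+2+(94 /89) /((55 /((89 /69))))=5513 /1265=4.36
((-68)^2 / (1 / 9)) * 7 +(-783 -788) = 289741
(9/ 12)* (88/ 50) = 33/ 25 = 1.32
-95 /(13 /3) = -21.92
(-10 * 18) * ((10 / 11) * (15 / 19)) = -129.19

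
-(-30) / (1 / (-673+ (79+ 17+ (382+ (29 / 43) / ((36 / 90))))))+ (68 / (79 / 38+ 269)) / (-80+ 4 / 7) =-357065045071 / 61569077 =-5799.42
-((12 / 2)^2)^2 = -1296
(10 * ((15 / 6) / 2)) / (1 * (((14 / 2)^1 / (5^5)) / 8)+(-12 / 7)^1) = -2187500 / 299951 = -7.29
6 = 6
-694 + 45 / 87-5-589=-37337 / 29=-1287.48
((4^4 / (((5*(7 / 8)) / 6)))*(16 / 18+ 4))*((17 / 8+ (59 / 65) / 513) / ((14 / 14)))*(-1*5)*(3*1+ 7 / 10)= -67532.91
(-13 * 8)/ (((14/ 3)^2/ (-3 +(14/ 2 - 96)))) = 21528/ 49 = 439.35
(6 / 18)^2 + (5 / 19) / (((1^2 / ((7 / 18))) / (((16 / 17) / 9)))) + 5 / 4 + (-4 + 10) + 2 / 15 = 3927143 / 523260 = 7.51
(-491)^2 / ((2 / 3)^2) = 2169729 / 4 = 542432.25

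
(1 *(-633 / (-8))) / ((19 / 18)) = 5697 / 76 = 74.96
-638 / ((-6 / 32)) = 10208 / 3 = 3402.67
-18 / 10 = -9 / 5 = -1.80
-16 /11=-1.45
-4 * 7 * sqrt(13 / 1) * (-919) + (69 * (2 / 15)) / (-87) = -46 / 435 + 25732 * sqrt(13) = 92777.94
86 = 86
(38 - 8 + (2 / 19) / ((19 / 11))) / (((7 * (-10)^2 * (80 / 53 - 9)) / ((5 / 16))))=-0.00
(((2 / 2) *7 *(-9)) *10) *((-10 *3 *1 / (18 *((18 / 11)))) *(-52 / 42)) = -7150 / 9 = -794.44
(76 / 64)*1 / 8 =19 / 128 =0.15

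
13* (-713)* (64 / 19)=-593216 / 19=-31221.89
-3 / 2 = -1.50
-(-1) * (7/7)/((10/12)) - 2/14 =37/35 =1.06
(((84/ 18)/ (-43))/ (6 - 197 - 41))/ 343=1/ 733236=0.00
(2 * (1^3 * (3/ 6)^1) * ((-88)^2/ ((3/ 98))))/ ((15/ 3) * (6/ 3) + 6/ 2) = 758912/ 39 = 19459.28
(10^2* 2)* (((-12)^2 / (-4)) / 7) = -7200 / 7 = -1028.57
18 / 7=2.57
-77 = -77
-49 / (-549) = 49 / 549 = 0.09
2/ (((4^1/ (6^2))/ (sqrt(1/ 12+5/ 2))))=3 * sqrt(93)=28.93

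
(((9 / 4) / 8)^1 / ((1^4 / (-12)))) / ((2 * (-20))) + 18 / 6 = 987 / 320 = 3.08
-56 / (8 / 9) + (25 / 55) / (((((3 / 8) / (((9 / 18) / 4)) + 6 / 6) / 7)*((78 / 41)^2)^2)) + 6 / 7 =-707775860395 / 11400637248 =-62.08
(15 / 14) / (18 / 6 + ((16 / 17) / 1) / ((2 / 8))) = 51 / 322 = 0.16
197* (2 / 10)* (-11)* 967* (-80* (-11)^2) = 4056866704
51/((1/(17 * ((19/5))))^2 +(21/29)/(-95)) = -771512955/111686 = -6907.88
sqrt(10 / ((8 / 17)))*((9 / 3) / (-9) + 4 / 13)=-sqrt(85) / 78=-0.12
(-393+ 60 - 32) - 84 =-449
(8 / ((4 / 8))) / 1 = 16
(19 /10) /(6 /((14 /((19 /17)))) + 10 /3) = 6783 /13610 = 0.50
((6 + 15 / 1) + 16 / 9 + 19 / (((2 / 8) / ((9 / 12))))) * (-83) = -59594 / 9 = -6621.56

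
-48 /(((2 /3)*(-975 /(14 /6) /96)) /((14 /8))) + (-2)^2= 10708 /325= 32.95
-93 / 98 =-0.95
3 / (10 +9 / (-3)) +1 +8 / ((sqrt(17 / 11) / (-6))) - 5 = -48 *sqrt(187) / 17 - 25 / 7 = -42.18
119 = 119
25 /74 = 0.34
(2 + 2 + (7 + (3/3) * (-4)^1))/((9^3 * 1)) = 7/729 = 0.01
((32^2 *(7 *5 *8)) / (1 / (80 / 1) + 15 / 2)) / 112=204800 / 601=340.77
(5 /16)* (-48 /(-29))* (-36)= -540 /29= -18.62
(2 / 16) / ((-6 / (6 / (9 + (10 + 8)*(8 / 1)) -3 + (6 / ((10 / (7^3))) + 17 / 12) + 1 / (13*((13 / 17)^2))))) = -152673319 / 35855040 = -4.26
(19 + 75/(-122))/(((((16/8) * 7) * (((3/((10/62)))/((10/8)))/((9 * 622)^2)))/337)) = 49349610052425/52948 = 932039171.50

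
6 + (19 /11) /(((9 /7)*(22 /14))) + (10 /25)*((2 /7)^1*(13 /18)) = 264421 /38115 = 6.94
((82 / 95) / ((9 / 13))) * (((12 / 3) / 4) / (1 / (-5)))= -1066 / 171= -6.23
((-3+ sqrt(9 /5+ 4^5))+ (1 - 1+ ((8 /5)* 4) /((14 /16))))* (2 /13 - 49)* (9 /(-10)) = 172593 /910+ 1143* sqrt(25645) /130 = 1597.67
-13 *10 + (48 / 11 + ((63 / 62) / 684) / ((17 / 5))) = -110703343 / 881144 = -125.64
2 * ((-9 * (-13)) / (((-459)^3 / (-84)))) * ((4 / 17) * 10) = 29120 / 60886809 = 0.00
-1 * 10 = -10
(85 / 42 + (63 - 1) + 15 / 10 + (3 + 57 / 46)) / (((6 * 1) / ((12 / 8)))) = 67391 / 3864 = 17.44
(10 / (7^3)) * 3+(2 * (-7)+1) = -4429 / 343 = -12.91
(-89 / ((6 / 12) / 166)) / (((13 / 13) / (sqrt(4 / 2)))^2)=-59096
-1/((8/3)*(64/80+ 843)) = -15/33752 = -0.00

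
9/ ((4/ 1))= 9/ 4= 2.25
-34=-34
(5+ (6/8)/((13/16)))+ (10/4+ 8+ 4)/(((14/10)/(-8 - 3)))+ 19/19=-19475/182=-107.01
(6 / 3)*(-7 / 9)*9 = -14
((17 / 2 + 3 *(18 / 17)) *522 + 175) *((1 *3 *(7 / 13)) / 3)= 746144 / 221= 3376.22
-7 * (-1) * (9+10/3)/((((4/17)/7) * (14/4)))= 4403/6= 733.83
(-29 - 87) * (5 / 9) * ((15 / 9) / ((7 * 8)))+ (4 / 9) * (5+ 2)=451 / 378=1.19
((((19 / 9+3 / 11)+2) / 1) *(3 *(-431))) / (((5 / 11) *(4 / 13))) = -1215851 / 30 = -40528.37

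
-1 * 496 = -496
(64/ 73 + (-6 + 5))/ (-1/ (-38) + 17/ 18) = -1539/ 12118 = -0.13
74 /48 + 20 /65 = 577 /312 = 1.85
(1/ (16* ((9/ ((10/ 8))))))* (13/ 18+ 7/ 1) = 695/ 10368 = 0.07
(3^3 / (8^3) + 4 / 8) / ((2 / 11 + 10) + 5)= 3113 / 85504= 0.04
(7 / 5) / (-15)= -7 / 75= -0.09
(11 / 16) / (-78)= -11 / 1248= -0.01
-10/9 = -1.11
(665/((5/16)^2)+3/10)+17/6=102191/15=6812.73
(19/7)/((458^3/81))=1539/672503384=0.00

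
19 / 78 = 0.24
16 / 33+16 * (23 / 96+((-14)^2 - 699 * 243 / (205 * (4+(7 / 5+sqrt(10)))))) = -257521335 / 432058+13588560 * sqrt(10) / 19639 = 1592.00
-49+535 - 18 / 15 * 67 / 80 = 96999 / 200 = 485.00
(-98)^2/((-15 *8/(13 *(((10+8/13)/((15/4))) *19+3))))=-8862091/150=-59080.61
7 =7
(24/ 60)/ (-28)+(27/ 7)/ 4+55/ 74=1253/ 740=1.69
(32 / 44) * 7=56 / 11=5.09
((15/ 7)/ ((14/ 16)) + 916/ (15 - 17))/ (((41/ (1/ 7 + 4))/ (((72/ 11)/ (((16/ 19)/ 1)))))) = -55347399/ 154693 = -357.79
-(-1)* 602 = 602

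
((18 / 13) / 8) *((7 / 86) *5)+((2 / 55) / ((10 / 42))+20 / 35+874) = 7530756743 / 8608600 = 874.79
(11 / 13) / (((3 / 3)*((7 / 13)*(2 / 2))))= 11 / 7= 1.57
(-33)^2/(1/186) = 202554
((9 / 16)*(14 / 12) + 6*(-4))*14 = -5229 / 16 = -326.81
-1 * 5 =-5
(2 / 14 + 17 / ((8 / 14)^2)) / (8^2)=0.82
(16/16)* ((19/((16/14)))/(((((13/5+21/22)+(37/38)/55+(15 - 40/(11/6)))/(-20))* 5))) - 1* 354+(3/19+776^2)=77575109579/128896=601842.65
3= 3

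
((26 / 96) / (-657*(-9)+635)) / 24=13 / 7543296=0.00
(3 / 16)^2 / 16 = 9 / 4096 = 0.00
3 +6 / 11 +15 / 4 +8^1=15.30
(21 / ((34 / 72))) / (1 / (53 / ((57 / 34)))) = 26712 / 19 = 1405.89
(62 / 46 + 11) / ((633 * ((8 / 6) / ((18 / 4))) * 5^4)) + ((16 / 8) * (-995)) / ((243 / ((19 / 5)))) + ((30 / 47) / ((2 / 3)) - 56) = -5969516345731 / 69282641250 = -86.16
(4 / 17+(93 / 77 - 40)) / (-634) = 50471 / 829906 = 0.06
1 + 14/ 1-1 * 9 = 6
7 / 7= 1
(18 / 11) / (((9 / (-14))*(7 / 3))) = -1.09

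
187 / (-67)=-187 / 67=-2.79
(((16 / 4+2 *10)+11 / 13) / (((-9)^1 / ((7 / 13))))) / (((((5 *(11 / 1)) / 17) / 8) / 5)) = -18.38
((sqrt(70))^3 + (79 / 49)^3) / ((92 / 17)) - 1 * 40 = -424566657 / 10823708 + 595 * sqrt(70) / 46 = 68.99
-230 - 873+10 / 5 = -1101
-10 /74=-0.14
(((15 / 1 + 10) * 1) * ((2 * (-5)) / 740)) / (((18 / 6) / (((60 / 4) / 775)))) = -5 / 2294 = -0.00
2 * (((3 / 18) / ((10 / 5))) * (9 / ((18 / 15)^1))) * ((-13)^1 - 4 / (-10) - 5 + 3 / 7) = -601 / 28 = -21.46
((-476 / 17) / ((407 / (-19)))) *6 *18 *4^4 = 14708736 / 407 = 36139.40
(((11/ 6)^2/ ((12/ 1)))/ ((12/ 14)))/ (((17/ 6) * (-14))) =-121/ 14688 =-0.01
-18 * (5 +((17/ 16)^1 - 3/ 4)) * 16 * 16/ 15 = -1632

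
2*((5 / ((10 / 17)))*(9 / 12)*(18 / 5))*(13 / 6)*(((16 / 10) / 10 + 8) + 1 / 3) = 422331 / 500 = 844.66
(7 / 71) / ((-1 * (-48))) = 7 / 3408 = 0.00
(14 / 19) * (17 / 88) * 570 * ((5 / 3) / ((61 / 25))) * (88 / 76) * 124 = 9222500 / 1159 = 7957.29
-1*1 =-1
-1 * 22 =-22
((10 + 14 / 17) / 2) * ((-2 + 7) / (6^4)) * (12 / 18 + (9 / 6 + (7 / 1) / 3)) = 115 / 1224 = 0.09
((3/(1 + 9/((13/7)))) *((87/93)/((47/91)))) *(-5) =-514605/110732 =-4.65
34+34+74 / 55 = 3814 / 55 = 69.35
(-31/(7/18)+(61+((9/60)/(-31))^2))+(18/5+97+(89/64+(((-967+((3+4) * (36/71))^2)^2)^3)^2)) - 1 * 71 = 1655467259909101375044369027373060403756237384638111917600052694805877007419332383453907/2898289607698172916977160218893405700445824299019200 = 571187660305581608535044400000000000.00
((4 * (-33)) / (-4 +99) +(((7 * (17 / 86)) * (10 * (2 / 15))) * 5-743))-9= -9119738 / 12255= -744.16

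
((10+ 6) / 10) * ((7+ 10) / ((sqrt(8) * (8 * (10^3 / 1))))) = 17 * sqrt(2) / 20000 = 0.00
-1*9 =-9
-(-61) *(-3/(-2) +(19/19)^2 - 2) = 61/2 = 30.50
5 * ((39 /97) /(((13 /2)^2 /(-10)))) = -600 /1261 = -0.48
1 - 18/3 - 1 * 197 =-202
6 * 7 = 42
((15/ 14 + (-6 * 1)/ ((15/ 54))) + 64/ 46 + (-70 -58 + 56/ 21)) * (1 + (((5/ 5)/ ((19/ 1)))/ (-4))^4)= -23279893575361/ 161139310080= -144.47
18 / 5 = 3.60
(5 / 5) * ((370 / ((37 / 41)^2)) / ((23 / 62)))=1042220 / 851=1224.70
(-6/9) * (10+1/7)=-6.76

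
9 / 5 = 1.80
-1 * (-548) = 548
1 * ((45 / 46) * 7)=315 / 46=6.85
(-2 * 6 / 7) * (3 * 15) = -77.14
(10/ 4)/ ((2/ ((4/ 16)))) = 5/ 16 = 0.31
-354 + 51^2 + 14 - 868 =1393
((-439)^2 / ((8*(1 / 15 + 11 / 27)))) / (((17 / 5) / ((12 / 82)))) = 390260025 / 178432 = 2187.16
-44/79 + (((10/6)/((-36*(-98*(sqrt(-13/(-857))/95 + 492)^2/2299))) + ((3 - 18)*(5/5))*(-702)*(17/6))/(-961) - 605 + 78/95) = -170117272630305288230621223922500936083/267571831586060335353936348032720280 + 346293603885625*sqrt(11141)/1485519828925495976870621519169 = -635.78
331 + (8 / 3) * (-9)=307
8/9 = 0.89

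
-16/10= -8/5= -1.60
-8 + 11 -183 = -180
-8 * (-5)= 40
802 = 802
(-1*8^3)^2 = 262144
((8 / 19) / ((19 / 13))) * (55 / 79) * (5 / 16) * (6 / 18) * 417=496925 / 57038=8.71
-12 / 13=-0.92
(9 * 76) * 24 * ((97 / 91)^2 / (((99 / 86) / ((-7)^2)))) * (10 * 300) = 4427800128000 / 1859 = 2381818250.67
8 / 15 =0.53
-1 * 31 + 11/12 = -361/12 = -30.08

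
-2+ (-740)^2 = 547598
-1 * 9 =-9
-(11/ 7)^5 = -161051/ 16807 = -9.58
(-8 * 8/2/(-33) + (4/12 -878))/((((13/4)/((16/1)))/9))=-5554752/143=-38844.42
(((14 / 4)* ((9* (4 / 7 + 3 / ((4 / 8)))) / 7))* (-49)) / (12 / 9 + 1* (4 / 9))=-13041 / 16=-815.06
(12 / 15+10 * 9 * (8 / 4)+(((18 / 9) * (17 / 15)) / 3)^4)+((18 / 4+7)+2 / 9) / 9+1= 1504341797 / 8201250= 183.43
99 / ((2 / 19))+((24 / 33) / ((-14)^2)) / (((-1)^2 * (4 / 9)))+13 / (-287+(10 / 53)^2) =408611196859 / 434478737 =940.46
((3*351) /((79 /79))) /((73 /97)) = 102141 /73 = 1399.19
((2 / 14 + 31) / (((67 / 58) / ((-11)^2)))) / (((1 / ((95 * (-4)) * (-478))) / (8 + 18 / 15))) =2556637637312 / 469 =5451252958.02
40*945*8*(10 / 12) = 252000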